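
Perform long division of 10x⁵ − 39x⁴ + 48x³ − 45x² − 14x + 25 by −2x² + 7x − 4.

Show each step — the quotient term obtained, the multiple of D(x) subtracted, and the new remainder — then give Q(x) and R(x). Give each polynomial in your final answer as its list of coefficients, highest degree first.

Step 1: lead(10x⁵ − 39x⁴ + 48x³ − 45x² − 14x + 25) ÷ lead(D) = 10x⁵ ÷ −2x² = −5x³. Subtract (−5x³)·D = 10x⁵ − 35x⁴ + 20x³. Remainder: −4x⁴ + 28x³ − 45x² − 14x + 25.
Step 2: lead(−4x⁴ + 28x³ − 45x² − 14x + 25) ÷ lead(D) = −4x⁴ ÷ −2x² = 2x². Subtract (2x²)·D = −4x⁴ + 14x³ − 8x². Remainder: 14x³ − 37x² − 14x + 25.
Step 3: lead(14x³ − 37x² − 14x + 25) ÷ lead(D) = 14x³ ÷ −2x² = −7x. Subtract (−7x)·D = 14x³ − 49x² + 28x. Remainder: 12x² − 42x + 25.
Step 4: lead(12x² − 42x + 25) ÷ lead(D) = 12x² ÷ −2x² = −6. Subtract (−6)·D = 12x² − 42x + 24. Remainder: 1.

Q = [-5, 2, -7, -6]; R = [1]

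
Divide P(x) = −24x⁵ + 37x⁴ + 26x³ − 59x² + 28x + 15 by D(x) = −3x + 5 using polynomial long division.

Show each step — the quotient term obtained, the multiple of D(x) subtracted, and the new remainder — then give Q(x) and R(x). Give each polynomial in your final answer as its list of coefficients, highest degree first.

Step 1: lead(−24x⁵ + 37x⁴ + 26x³ − 59x² + 28x + 15) ÷ lead(D) = −24x⁵ ÷ −3x = 8x⁴. Subtract (8x⁴)·D = −24x⁵ + 40x⁴. Remainder: −3x⁴ + 26x³ − 59x² + 28x + 15.
Step 2: lead(−3x⁴ + 26x³ − 59x² + 28x + 15) ÷ lead(D) = −3x⁴ ÷ −3x = x³. Subtract (x³)·D = −3x⁴ + 5x³. Remainder: 21x³ − 59x² + 28x + 15.
Step 3: lead(21x³ − 59x² + 28x + 15) ÷ lead(D) = 21x³ ÷ −3x = −7x². Subtract (−7x²)·D = 21x³ − 35x². Remainder: −24x² + 28x + 15.
Step 4: lead(−24x² + 28x + 15) ÷ lead(D) = −24x² ÷ −3x = 8x. Subtract (8x)·D = −24x² + 40x. Remainder: −12x + 15.
Step 5: lead(−12x + 15) ÷ lead(D) = −12x ÷ −3x = 4. Subtract (4)·D = −12x + 20. Remainder: −5.

Q = [8, 1, -7, 8, 4]; R = [-5]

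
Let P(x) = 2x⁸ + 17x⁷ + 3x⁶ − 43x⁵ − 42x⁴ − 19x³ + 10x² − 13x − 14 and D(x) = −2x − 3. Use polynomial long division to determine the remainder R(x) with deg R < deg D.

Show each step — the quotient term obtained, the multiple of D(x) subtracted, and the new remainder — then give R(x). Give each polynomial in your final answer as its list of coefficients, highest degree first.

R = [1]

Step 1: lead(2x⁸ + 17x⁷ + 3x⁶ − 43x⁵ − 42x⁴ − 19x³ + 10x² − 13x − 14) ÷ lead(D) = 2x⁸ ÷ −2x = −x⁷. Subtract (−x⁷)·D = 2x⁸ + 3x⁷. Remainder: 14x⁷ + 3x⁶ − 43x⁵ − 42x⁴ − 19x³ + 10x² − 13x − 14.
Step 2: lead(14x⁷ + 3x⁶ − 43x⁵ − 42x⁴ − 19x³ + 10x² − 13x − 14) ÷ lead(D) = 14x⁷ ÷ −2x = −7x⁶. Subtract (−7x⁶)·D = 14x⁷ + 21x⁶. Remainder: −18x⁶ − 43x⁵ − 42x⁴ − 19x³ + 10x² − 13x − 14.
Step 3: lead(−18x⁶ − 43x⁵ − 42x⁴ − 19x³ + 10x² − 13x − 14) ÷ lead(D) = −18x⁶ ÷ −2x = 9x⁵. Subtract (9x⁵)·D = −18x⁶ − 27x⁵. Remainder: −16x⁵ − 42x⁴ − 19x³ + 10x² − 13x − 14.
Step 4: lead(−16x⁵ − 42x⁴ − 19x³ + 10x² − 13x − 14) ÷ lead(D) = −16x⁵ ÷ −2x = 8x⁴. Subtract (8x⁴)·D = −16x⁵ − 24x⁴. Remainder: −18x⁴ − 19x³ + 10x² − 13x − 14.
Step 5: lead(−18x⁴ − 19x³ + 10x² − 13x − 14) ÷ lead(D) = −18x⁴ ÷ −2x = 9x³. Subtract (9x³)·D = −18x⁴ − 27x³. Remainder: 8x³ + 10x² − 13x − 14.
Step 6: lead(8x³ + 10x² − 13x − 14) ÷ lead(D) = 8x³ ÷ −2x = −4x². Subtract (−4x²)·D = 8x³ + 12x². Remainder: −2x² − 13x − 14.
Step 7: lead(−2x² − 13x − 14) ÷ lead(D) = −2x² ÷ −2x = x. Subtract (x)·D = −2x² − 3x. Remainder: −10x − 14.
Step 8: lead(−10x − 14) ÷ lead(D) = −10x ÷ −2x = 5. Subtract (5)·D = −10x − 15. Remainder: 1.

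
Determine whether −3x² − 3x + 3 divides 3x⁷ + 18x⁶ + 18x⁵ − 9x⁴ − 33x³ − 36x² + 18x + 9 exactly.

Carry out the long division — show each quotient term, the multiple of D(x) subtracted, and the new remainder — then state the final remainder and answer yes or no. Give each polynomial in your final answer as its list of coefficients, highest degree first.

R = [0], so D(x) is a factor of P(x). yes

Step 1: lead(3x⁷ + 18x⁶ + 18x⁵ − 9x⁴ − 33x³ − 36x² + 18x + 9) ÷ lead(D) = 3x⁷ ÷ −3x² = −x⁵. Subtract (−x⁵)·D = 3x⁷ + 3x⁶ − 3x⁵. Remainder: 15x⁶ + 21x⁵ − 9x⁴ − 33x³ − 36x² + 18x + 9.
Step 2: lead(15x⁶ + 21x⁵ − 9x⁴ − 33x³ − 36x² + 18x + 9) ÷ lead(D) = 15x⁶ ÷ −3x² = −5x⁴. Subtract (−5x⁴)·D = 15x⁶ + 15x⁵ − 15x⁴. Remainder: 6x⁵ + 6x⁴ − 33x³ − 36x² + 18x + 9.
Step 3: lead(6x⁵ + 6x⁴ − 33x³ − 36x² + 18x + 9) ÷ lead(D) = 6x⁵ ÷ −3x² = −2x³. Subtract (−2x³)·D = 6x⁵ + 6x⁴ − 6x³. Remainder: −27x³ − 36x² + 18x + 9.
Step 4: lead(−27x³ − 36x² + 18x + 9) ÷ lead(D) = −27x³ ÷ −3x² = 9x. Subtract (9x)·D = −27x³ − 27x² + 27x. Remainder: −9x² − 9x + 9.
Step 5: lead(−9x² − 9x + 9) ÷ lead(D) = −9x² ÷ −3x² = 3. Subtract (3)·D = −9x² − 9x + 9. Remainder: 0.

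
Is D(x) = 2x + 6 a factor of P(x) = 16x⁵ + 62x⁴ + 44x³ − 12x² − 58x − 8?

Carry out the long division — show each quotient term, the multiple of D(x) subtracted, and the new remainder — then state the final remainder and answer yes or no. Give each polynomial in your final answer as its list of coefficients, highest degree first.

Step 1: lead(16x⁵ + 62x⁴ + 44x³ − 12x² − 58x − 8) ÷ lead(D) = 16x⁵ ÷ 2x = 8x⁴. Subtract (8x⁴)·D = 16x⁵ + 48x⁴. Remainder: 14x⁴ + 44x³ − 12x² − 58x − 8.
Step 2: lead(14x⁴ + 44x³ − 12x² − 58x − 8) ÷ lead(D) = 14x⁴ ÷ 2x = 7x³. Subtract (7x³)·D = 14x⁴ + 42x³. Remainder: 2x³ − 12x² − 58x − 8.
Step 3: lead(2x³ − 12x² − 58x − 8) ÷ lead(D) = 2x³ ÷ 2x = x². Subtract (x²)·D = 2x³ + 6x². Remainder: −18x² − 58x − 8.
Step 4: lead(−18x² − 58x − 8) ÷ lead(D) = −18x² ÷ 2x = −9x. Subtract (−9x)·D = −18x² − 54x. Remainder: −4x − 8.
Step 5: lead(−4x − 8) ÷ lead(D) = −4x ÷ 2x = −2. Subtract (−2)·D = −4x − 12. Remainder: 4.

R = [4], so D(x) is not a factor of P(x). no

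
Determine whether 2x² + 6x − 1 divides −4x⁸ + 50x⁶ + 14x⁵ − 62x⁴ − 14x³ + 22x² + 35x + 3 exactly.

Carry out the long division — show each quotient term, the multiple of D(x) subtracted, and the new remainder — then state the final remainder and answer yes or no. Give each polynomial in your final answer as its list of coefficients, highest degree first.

Step 1: lead(−4x⁸ + 50x⁶ + 14x⁵ − 62x⁴ − 14x³ + 22x² + 35x + 3) ÷ lead(D) = −4x⁸ ÷ 2x² = −2x⁶. Subtract (−2x⁶)·D = −4x⁸ − 12x⁷ + 2x⁶. Remainder: 12x⁷ + 48x⁶ + 14x⁵ − 62x⁴ − 14x³ + 22x² + 35x + 3.
Step 2: lead(12x⁷ + 48x⁶ + 14x⁵ − 62x⁴ − 14x³ + 22x² + 35x + 3) ÷ lead(D) = 12x⁷ ÷ 2x² = 6x⁵. Subtract (6x⁵)·D = 12x⁷ + 36x⁶ − 6x⁵. Remainder: 12x⁶ + 20x⁵ − 62x⁴ − 14x³ + 22x² + 35x + 3.
Step 3: lead(12x⁶ + 20x⁵ − 62x⁴ − 14x³ + 22x² + 35x + 3) ÷ lead(D) = 12x⁶ ÷ 2x² = 6x⁴. Subtract (6x⁴)·D = 12x⁶ + 36x⁵ − 6x⁴. Remainder: −16x⁵ − 56x⁴ − 14x³ + 22x² + 35x + 3.
Step 4: lead(−16x⁵ − 56x⁴ − 14x³ + 22x² + 35x + 3) ÷ lead(D) = −16x⁵ ÷ 2x² = −8x³. Subtract (−8x³)·D = −16x⁵ − 48x⁴ + 8x³. Remainder: −8x⁴ − 22x³ + 22x² + 35x + 3.
Step 5: lead(−8x⁴ − 22x³ + 22x² + 35x + 3) ÷ lead(D) = −8x⁴ ÷ 2x² = −4x². Subtract (−4x²)·D = −8x⁴ − 24x³ + 4x². Remainder: 2x³ + 18x² + 35x + 3.
Step 6: lead(2x³ + 18x² + 35x + 3) ÷ lead(D) = 2x³ ÷ 2x² = x. Subtract (x)·D = 2x³ + 6x² − x. Remainder: 12x² + 36x + 3.
Step 7: lead(12x² + 36x + 3) ÷ lead(D) = 12x² ÷ 2x² = 6. Subtract (6)·D = 12x² + 36x − 6. Remainder: 9.

R = [9], so D(x) is not a factor of P(x). no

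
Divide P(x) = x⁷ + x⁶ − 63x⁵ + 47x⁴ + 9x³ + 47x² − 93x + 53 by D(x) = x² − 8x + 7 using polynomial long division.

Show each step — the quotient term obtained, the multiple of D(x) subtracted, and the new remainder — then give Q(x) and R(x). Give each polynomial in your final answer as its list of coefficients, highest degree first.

Q = [1, 9, 2, 0, -5, 7]; R = [-2, 4]

Step 1: lead(x⁷ + x⁶ − 63x⁵ + 47x⁴ + 9x³ + 47x² − 93x + 53) ÷ lead(D) = x⁷ ÷ x² = x⁵. Subtract (x⁵)·D = x⁷ − 8x⁶ + 7x⁵. Remainder: 9x⁶ − 70x⁵ + 47x⁴ + 9x³ + 47x² − 93x + 53.
Step 2: lead(9x⁶ − 70x⁵ + 47x⁴ + 9x³ + 47x² − 93x + 53) ÷ lead(D) = 9x⁶ ÷ x² = 9x⁴. Subtract (9x⁴)·D = 9x⁶ − 72x⁵ + 63x⁴. Remainder: 2x⁵ − 16x⁴ + 9x³ + 47x² − 93x + 53.
Step 3: lead(2x⁵ − 16x⁴ + 9x³ + 47x² − 93x + 53) ÷ lead(D) = 2x⁵ ÷ x² = 2x³. Subtract (2x³)·D = 2x⁵ − 16x⁴ + 14x³. Remainder: −5x³ + 47x² − 93x + 53.
Step 4: lead(−5x³ + 47x² − 93x + 53) ÷ lead(D) = −5x³ ÷ x² = −5x. Subtract (−5x)·D = −5x³ + 40x² − 35x. Remainder: 7x² − 58x + 53.
Step 5: lead(7x² − 58x + 53) ÷ lead(D) = 7x² ÷ x² = 7. Subtract (7)·D = 7x² − 56x + 49. Remainder: −2x + 4.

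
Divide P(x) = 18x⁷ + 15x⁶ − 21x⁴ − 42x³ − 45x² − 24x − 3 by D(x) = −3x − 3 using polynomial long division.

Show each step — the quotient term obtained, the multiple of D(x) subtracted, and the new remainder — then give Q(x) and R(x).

Q(x) = −6x⁶ + x⁵ − x⁴ + 8x³ + 6x² + 9x − 1; R(x) = −6

Step 1: lead(18x⁷ + 15x⁶ − 21x⁴ − 42x³ − 45x² − 24x − 3) ÷ lead(D) = 18x⁷ ÷ −3x = −6x⁶. Subtract (−6x⁶)·D = 18x⁷ + 18x⁶. Remainder: −3x⁶ − 21x⁴ − 42x³ − 45x² − 24x − 3.
Step 2: lead(−3x⁶ − 21x⁴ − 42x³ − 45x² − 24x − 3) ÷ lead(D) = −3x⁶ ÷ −3x = x⁵. Subtract (x⁵)·D = −3x⁶ − 3x⁵. Remainder: 3x⁵ − 21x⁴ − 42x³ − 45x² − 24x − 3.
Step 3: lead(3x⁵ − 21x⁴ − 42x³ − 45x² − 24x − 3) ÷ lead(D) = 3x⁵ ÷ −3x = −x⁴. Subtract (−x⁴)·D = 3x⁵ + 3x⁴. Remainder: −24x⁴ − 42x³ − 45x² − 24x − 3.
Step 4: lead(−24x⁴ − 42x³ − 45x² − 24x − 3) ÷ lead(D) = −24x⁴ ÷ −3x = 8x³. Subtract (8x³)·D = −24x⁴ − 24x³. Remainder: −18x³ − 45x² − 24x − 3.
Step 5: lead(−18x³ − 45x² − 24x − 3) ÷ lead(D) = −18x³ ÷ −3x = 6x². Subtract (6x²)·D = −18x³ − 18x². Remainder: −27x² − 24x − 3.
Step 6: lead(−27x² − 24x − 3) ÷ lead(D) = −27x² ÷ −3x = 9x. Subtract (9x)·D = −27x² − 27x. Remainder: 3x − 3.
Step 7: lead(3x − 3) ÷ lead(D) = 3x ÷ −3x = −1. Subtract (−1)·D = 3x + 3. Remainder: −6.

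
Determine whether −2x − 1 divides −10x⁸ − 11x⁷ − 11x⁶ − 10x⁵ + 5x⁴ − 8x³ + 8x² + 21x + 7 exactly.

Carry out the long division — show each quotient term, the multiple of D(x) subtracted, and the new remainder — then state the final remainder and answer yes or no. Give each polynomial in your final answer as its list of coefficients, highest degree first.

Step 1: lead(−10x⁸ − 11x⁷ − 11x⁶ − 10x⁵ + 5x⁴ − 8x³ + 8x² + 21x + 7) ÷ lead(D) = −10x⁸ ÷ −2x = 5x⁷. Subtract (5x⁷)·D = −10x⁸ − 5x⁷. Remainder: −6x⁷ − 11x⁶ − 10x⁵ + 5x⁴ − 8x³ + 8x² + 21x + 7.
Step 2: lead(−6x⁷ − 11x⁶ − 10x⁵ + 5x⁴ − 8x³ + 8x² + 21x + 7) ÷ lead(D) = −6x⁷ ÷ −2x = 3x⁶. Subtract (3x⁶)·D = −6x⁷ − 3x⁶. Remainder: −8x⁶ − 10x⁵ + 5x⁴ − 8x³ + 8x² + 21x + 7.
Step 3: lead(−8x⁶ − 10x⁵ + 5x⁴ − 8x³ + 8x² + 21x + 7) ÷ lead(D) = −8x⁶ ÷ −2x = 4x⁵. Subtract (4x⁵)·D = −8x⁶ − 4x⁵. Remainder: −6x⁵ + 5x⁴ − 8x³ + 8x² + 21x + 7.
Step 4: lead(−6x⁵ + 5x⁴ − 8x³ + 8x² + 21x + 7) ÷ lead(D) = −6x⁵ ÷ −2x = 3x⁴. Subtract (3x⁴)·D = −6x⁵ − 3x⁴. Remainder: 8x⁴ − 8x³ + 8x² + 21x + 7.
Step 5: lead(8x⁴ − 8x³ + 8x² + 21x + 7) ÷ lead(D) = 8x⁴ ÷ −2x = −4x³. Subtract (−4x³)·D = 8x⁴ + 4x³. Remainder: −12x³ + 8x² + 21x + 7.
Step 6: lead(−12x³ + 8x² + 21x + 7) ÷ lead(D) = −12x³ ÷ −2x = 6x². Subtract (6x²)·D = −12x³ − 6x². Remainder: 14x² + 21x + 7.
Step 7: lead(14x² + 21x + 7) ÷ lead(D) = 14x² ÷ −2x = −7x. Subtract (−7x)·D = 14x² + 7x. Remainder: 14x + 7.
Step 8: lead(14x + 7) ÷ lead(D) = 14x ÷ −2x = −7. Subtract (−7)·D = 14x + 7. Remainder: 0.

R = [0], so D(x) is a factor of P(x). yes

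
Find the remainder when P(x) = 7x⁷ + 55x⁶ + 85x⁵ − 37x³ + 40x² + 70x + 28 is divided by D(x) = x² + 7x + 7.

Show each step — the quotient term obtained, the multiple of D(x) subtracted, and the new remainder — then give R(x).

R(x) = −7

Step 1: lead(7x⁷ + 55x⁶ + 85x⁵ − 37x³ + 40x² + 70x + 28) ÷ lead(D) = 7x⁷ ÷ x² = 7x⁵. Subtract (7x⁵)·D = 7x⁷ + 49x⁶ + 49x⁵. Remainder: 6x⁶ + 36x⁵ − 37x³ + 40x² + 70x + 28.
Step 2: lead(6x⁶ + 36x⁵ − 37x³ + 40x² + 70x + 28) ÷ lead(D) = 6x⁶ ÷ x² = 6x⁴. Subtract (6x⁴)·D = 6x⁶ + 42x⁵ + 42x⁴. Remainder: −6x⁵ − 42x⁴ − 37x³ + 40x² + 70x + 28.
Step 3: lead(−6x⁵ − 42x⁴ − 37x³ + 40x² + 70x + 28) ÷ lead(D) = −6x⁵ ÷ x² = −6x³. Subtract (−6x³)·D = −6x⁵ − 42x⁴ − 42x³. Remainder: 5x³ + 40x² + 70x + 28.
Step 4: lead(5x³ + 40x² + 70x + 28) ÷ lead(D) = 5x³ ÷ x² = 5x. Subtract (5x)·D = 5x³ + 35x² + 35x. Remainder: 5x² + 35x + 28.
Step 5: lead(5x² + 35x + 28) ÷ lead(D) = 5x² ÷ x² = 5. Subtract (5)·D = 5x² + 35x + 35. Remainder: −7.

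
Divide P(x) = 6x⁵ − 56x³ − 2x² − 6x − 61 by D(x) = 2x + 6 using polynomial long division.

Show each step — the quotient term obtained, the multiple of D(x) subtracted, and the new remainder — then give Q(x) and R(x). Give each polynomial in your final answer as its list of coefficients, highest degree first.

Step 1: lead(6x⁵ − 56x³ − 2x² − 6x − 61) ÷ lead(D) = 6x⁵ ÷ 2x = 3x⁴. Subtract (3x⁴)·D = 6x⁵ + 18x⁴. Remainder: −18x⁴ − 56x³ − 2x² − 6x − 61.
Step 2: lead(−18x⁴ − 56x³ − 2x² − 6x − 61) ÷ lead(D) = −18x⁴ ÷ 2x = −9x³. Subtract (−9x³)·D = −18x⁴ − 54x³. Remainder: −2x³ − 2x² − 6x − 61.
Step 3: lead(−2x³ − 2x² − 6x − 61) ÷ lead(D) = −2x³ ÷ 2x = −x². Subtract (−x²)·D = −2x³ − 6x². Remainder: 4x² − 6x − 61.
Step 4: lead(4x² − 6x − 61) ÷ lead(D) = 4x² ÷ 2x = 2x. Subtract (2x)·D = 4x² + 12x. Remainder: −18x − 61.
Step 5: lead(−18x − 61) ÷ lead(D) = −18x ÷ 2x = −9. Subtract (−9)·D = −18x − 54. Remainder: −7.

Q = [3, -9, -1, 2, -9]; R = [-7]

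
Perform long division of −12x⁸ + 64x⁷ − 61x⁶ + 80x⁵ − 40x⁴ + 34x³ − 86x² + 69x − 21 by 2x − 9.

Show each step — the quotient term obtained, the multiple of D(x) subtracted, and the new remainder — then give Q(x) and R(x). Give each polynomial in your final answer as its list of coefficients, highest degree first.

Step 1: lead(−12x⁸ + 64x⁷ − 61x⁶ + 80x⁵ − 40x⁴ + 34x³ − 86x² + 69x − 21) ÷ lead(D) = −12x⁸ ÷ 2x = −6x⁷. Subtract (−6x⁷)·D = −12x⁸ + 54x⁷. Remainder: 10x⁷ − 61x⁶ + 80x⁵ − 40x⁴ + 34x³ − 86x² + 69x − 21.
Step 2: lead(10x⁷ − 61x⁶ + 80x⁵ − 40x⁴ + 34x³ − 86x² + 69x − 21) ÷ lead(D) = 10x⁷ ÷ 2x = 5x⁶. Subtract (5x⁶)·D = 10x⁷ − 45x⁶. Remainder: −16x⁶ + 80x⁵ − 40x⁴ + 34x³ − 86x² + 69x − 21.
Step 3: lead(−16x⁶ + 80x⁵ − 40x⁴ + 34x³ − 86x² + 69x − 21) ÷ lead(D) = −16x⁶ ÷ 2x = −8x⁵. Subtract (−8x⁵)·D = −16x⁶ + 72x⁵. Remainder: 8x⁵ − 40x⁴ + 34x³ − 86x² + 69x − 21.
Step 4: lead(8x⁵ − 40x⁴ + 34x³ − 86x² + 69x − 21) ÷ lead(D) = 8x⁵ ÷ 2x = 4x⁴. Subtract (4x⁴)·D = 8x⁵ − 36x⁴. Remainder: −4x⁴ + 34x³ − 86x² + 69x − 21.
Step 5: lead(−4x⁴ + 34x³ − 86x² + 69x − 21) ÷ lead(D) = −4x⁴ ÷ 2x = −2x³. Subtract (−2x³)·D = −4x⁴ + 18x³. Remainder: 16x³ − 86x² + 69x − 21.
Step 6: lead(16x³ − 86x² + 69x − 21) ÷ lead(D) = 16x³ ÷ 2x = 8x². Subtract (8x²)·D = 16x³ − 72x². Remainder: −14x² + 69x − 21.
Step 7: lead(−14x² + 69x − 21) ÷ lead(D) = −14x² ÷ 2x = −7x. Subtract (−7x)·D = −14x² + 63x. Remainder: 6x − 21.
Step 8: lead(6x − 21) ÷ lead(D) = 6x ÷ 2x = 3. Subtract (3)·D = 6x − 27. Remainder: 6.

Q = [-6, 5, -8, 4, -2, 8, -7, 3]; R = [6]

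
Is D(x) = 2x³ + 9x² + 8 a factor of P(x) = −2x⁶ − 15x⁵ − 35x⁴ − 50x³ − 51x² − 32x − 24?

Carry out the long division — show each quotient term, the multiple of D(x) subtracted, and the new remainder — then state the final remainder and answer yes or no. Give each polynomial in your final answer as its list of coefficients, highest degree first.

Step 1: lead(−2x⁶ − 15x⁵ − 35x⁴ − 50x³ − 51x² − 32x − 24) ÷ lead(D) = −2x⁶ ÷ 2x³ = −x³. Subtract (−x³)·D = −2x⁶ − 9x⁵ − 8x³. Remainder: −6x⁵ − 35x⁴ − 42x³ − 51x² − 32x − 24.
Step 2: lead(−6x⁵ − 35x⁴ − 42x³ − 51x² − 32x − 24) ÷ lead(D) = −6x⁵ ÷ 2x³ = −3x². Subtract (−3x²)·D = −6x⁵ − 27x⁴ − 24x². Remainder: −8x⁴ − 42x³ − 27x² − 32x − 24.
Step 3: lead(−8x⁴ − 42x³ − 27x² − 32x − 24) ÷ lead(D) = −8x⁴ ÷ 2x³ = −4x. Subtract (−4x)·D = −8x⁴ − 36x³ − 32x. Remainder: −6x³ − 27x² − 24.
Step 4: lead(−6x³ − 27x² − 24) ÷ lead(D) = −6x³ ÷ 2x³ = −3. Subtract (−3)·D = −6x³ − 27x² − 24. Remainder: 0.

R = [0], so D(x) is a factor of P(x). yes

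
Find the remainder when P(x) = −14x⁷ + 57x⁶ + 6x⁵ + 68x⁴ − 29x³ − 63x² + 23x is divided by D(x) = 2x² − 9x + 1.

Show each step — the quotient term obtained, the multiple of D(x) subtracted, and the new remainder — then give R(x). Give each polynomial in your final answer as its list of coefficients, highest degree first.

R = [-2, 2]

Step 1: lead(−14x⁷ + 57x⁶ + 6x⁵ + 68x⁴ − 29x³ − 63x² + 23x) ÷ lead(D) = −14x⁷ ÷ 2x² = −7x⁵. Subtract (−7x⁵)·D = −14x⁷ + 63x⁶ − 7x⁵. Remainder: −6x⁶ + 13x⁵ + 68x⁴ − 29x³ − 63x² + 23x.
Step 2: lead(−6x⁶ + 13x⁵ + 68x⁴ − 29x³ − 63x² + 23x) ÷ lead(D) = −6x⁶ ÷ 2x² = −3x⁴. Subtract (−3x⁴)·D = −6x⁶ + 27x⁵ − 3x⁴. Remainder: −14x⁵ + 71x⁴ − 29x³ − 63x² + 23x.
Step 3: lead(−14x⁵ + 71x⁴ − 29x³ − 63x² + 23x) ÷ lead(D) = −14x⁵ ÷ 2x² = −7x³. Subtract (−7x³)·D = −14x⁵ + 63x⁴ − 7x³. Remainder: 8x⁴ − 22x³ − 63x² + 23x.
Step 4: lead(8x⁴ − 22x³ − 63x² + 23x) ÷ lead(D) = 8x⁴ ÷ 2x² = 4x². Subtract (4x²)·D = 8x⁴ − 36x³ + 4x². Remainder: 14x³ − 67x² + 23x.
Step 5: lead(14x³ − 67x² + 23x) ÷ lead(D) = 14x³ ÷ 2x² = 7x. Subtract (7x)·D = 14x³ − 63x² + 7x. Remainder: −4x² + 16x.
Step 6: lead(−4x² + 16x) ÷ lead(D) = −4x² ÷ 2x² = −2. Subtract (−2)·D = −4x² + 18x − 2. Remainder: −2x + 2.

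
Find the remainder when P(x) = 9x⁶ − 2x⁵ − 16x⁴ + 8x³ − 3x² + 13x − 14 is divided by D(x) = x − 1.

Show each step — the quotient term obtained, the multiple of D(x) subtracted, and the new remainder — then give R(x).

R(x) = −5

Step 1: lead(9x⁶ − 2x⁵ − 16x⁴ + 8x³ − 3x² + 13x − 14) ÷ lead(D) = 9x⁶ ÷ x = 9x⁵. Subtract (9x⁵)·D = 9x⁶ − 9x⁵. Remainder: 7x⁵ − 16x⁴ + 8x³ − 3x² + 13x − 14.
Step 2: lead(7x⁵ − 16x⁴ + 8x³ − 3x² + 13x − 14) ÷ lead(D) = 7x⁵ ÷ x = 7x⁴. Subtract (7x⁴)·D = 7x⁵ − 7x⁴. Remainder: −9x⁴ + 8x³ − 3x² + 13x − 14.
Step 3: lead(−9x⁴ + 8x³ − 3x² + 13x − 14) ÷ lead(D) = −9x⁴ ÷ x = −9x³. Subtract (−9x³)·D = −9x⁴ + 9x³. Remainder: −x³ − 3x² + 13x − 14.
Step 4: lead(−x³ − 3x² + 13x − 14) ÷ lead(D) = −x³ ÷ x = −x². Subtract (−x²)·D = −x³ + x². Remainder: −4x² + 13x − 14.
Step 5: lead(−4x² + 13x − 14) ÷ lead(D) = −4x² ÷ x = −4x. Subtract (−4x)·D = −4x² + 4x. Remainder: 9x − 14.
Step 6: lead(9x − 14) ÷ lead(D) = 9x ÷ x = 9. Subtract (9)·D = 9x − 9. Remainder: −5.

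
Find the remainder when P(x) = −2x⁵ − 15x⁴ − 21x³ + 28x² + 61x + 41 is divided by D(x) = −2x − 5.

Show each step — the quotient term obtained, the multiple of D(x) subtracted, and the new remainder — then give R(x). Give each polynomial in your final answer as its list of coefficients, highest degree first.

Step 1: lead(−2x⁵ − 15x⁴ − 21x³ + 28x² + 61x + 41) ÷ lead(D) = −2x⁵ ÷ −2x = x⁴. Subtract (x⁴)·D = −2x⁵ − 5x⁴. Remainder: −10x⁴ − 21x³ + 28x² + 61x + 41.
Step 2: lead(−10x⁴ − 21x³ + 28x² + 61x + 41) ÷ lead(D) = −10x⁴ ÷ −2x = 5x³. Subtract (5x³)·D = −10x⁴ − 25x³. Remainder: 4x³ + 28x² + 61x + 41.
Step 3: lead(4x³ + 28x² + 61x + 41) ÷ lead(D) = 4x³ ÷ −2x = −2x². Subtract (−2x²)·D = 4x³ + 10x². Remainder: 18x² + 61x + 41.
Step 4: lead(18x² + 61x + 41) ÷ lead(D) = 18x² ÷ −2x = −9x. Subtract (−9x)·D = 18x² + 45x. Remainder: 16x + 41.
Step 5: lead(16x + 41) ÷ lead(D) = 16x ÷ −2x = −8. Subtract (−8)·D = 16x + 40. Remainder: 1.

R = [1]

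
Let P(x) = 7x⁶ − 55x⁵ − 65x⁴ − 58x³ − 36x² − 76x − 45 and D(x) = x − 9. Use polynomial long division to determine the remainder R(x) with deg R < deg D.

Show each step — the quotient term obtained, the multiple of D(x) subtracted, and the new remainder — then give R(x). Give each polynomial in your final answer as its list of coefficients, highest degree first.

Step 1: lead(7x⁶ − 55x⁵ − 65x⁴ − 58x³ − 36x² − 76x − 45) ÷ lead(D) = 7x⁶ ÷ x = 7x⁵. Subtract (7x⁵)·D = 7x⁶ − 63x⁵. Remainder: 8x⁵ − 65x⁴ − 58x³ − 36x² − 76x − 45.
Step 2: lead(8x⁵ − 65x⁴ − 58x³ − 36x² − 76x − 45) ÷ lead(D) = 8x⁵ ÷ x = 8x⁴. Subtract (8x⁴)·D = 8x⁵ − 72x⁴. Remainder: 7x⁴ − 58x³ − 36x² − 76x − 45.
Step 3: lead(7x⁴ − 58x³ − 36x² − 76x − 45) ÷ lead(D) = 7x⁴ ÷ x = 7x³. Subtract (7x³)·D = 7x⁴ − 63x³. Remainder: 5x³ − 36x² − 76x − 45.
Step 4: lead(5x³ − 36x² − 76x − 45) ÷ lead(D) = 5x³ ÷ x = 5x². Subtract (5x²)·D = 5x³ − 45x². Remainder: 9x² − 76x − 45.
Step 5: lead(9x² − 76x − 45) ÷ lead(D) = 9x² ÷ x = 9x. Subtract (9x)·D = 9x² − 81x. Remainder: 5x − 45.
Step 6: lead(5x − 45) ÷ lead(D) = 5x ÷ x = 5. Subtract (5)·D = 5x − 45. Remainder: 0.

R = [0]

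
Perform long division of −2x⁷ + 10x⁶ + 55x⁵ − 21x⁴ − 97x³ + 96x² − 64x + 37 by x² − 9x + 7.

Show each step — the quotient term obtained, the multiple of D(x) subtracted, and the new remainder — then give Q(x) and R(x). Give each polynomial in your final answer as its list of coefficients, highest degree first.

Step 1: lead(−2x⁷ + 10x⁶ + 55x⁵ − 21x⁴ − 97x³ + 96x² − 64x + 37) ÷ lead(D) = −2x⁷ ÷ x² = −2x⁵. Subtract (−2x⁵)·D = −2x⁷ + 18x⁶ − 14x⁵. Remainder: −8x⁶ + 69x⁵ − 21x⁴ − 97x³ + 96x² − 64x + 37.
Step 2: lead(−8x⁶ + 69x⁵ − 21x⁴ − 97x³ + 96x² − 64x + 37) ÷ lead(D) = −8x⁶ ÷ x² = −8x⁴. Subtract (−8x⁴)·D = −8x⁶ + 72x⁵ − 56x⁴. Remainder: −3x⁵ + 35x⁴ − 97x³ + 96x² − 64x + 37.
Step 3: lead(−3x⁵ + 35x⁴ − 97x³ + 96x² − 64x + 37) ÷ lead(D) = −3x⁵ ÷ x² = −3x³. Subtract (−3x³)·D = −3x⁵ + 27x⁴ − 21x³. Remainder: 8x⁴ − 76x³ + 96x² − 64x + 37.
Step 4: lead(8x⁴ − 76x³ + 96x² − 64x + 37) ÷ lead(D) = 8x⁴ ÷ x² = 8x². Subtract (8x²)·D = 8x⁴ − 72x³ + 56x². Remainder: −4x³ + 40x² − 64x + 37.
Step 5: lead(−4x³ + 40x² − 64x + 37) ÷ lead(D) = −4x³ ÷ x² = −4x. Subtract (−4x)·D = −4x³ + 36x² − 28x. Remainder: 4x² − 36x + 37.
Step 6: lead(4x² − 36x + 37) ÷ lead(D) = 4x² ÷ x² = 4. Subtract (4)·D = 4x² − 36x + 28. Remainder: 9.

Q = [-2, -8, -3, 8, -4, 4]; R = [9]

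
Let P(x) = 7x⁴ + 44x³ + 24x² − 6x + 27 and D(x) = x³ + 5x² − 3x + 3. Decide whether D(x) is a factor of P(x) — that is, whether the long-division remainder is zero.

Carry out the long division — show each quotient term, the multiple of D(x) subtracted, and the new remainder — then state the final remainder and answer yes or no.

Step 1: lead(7x⁴ + 44x³ + 24x² − 6x + 27) ÷ lead(D) = 7x⁴ ÷ x³ = 7x. Subtract (7x)·D = 7x⁴ + 35x³ − 21x² + 21x. Remainder: 9x³ + 45x² − 27x + 27.
Step 2: lead(9x³ + 45x² − 27x + 27) ÷ lead(D) = 9x³ ÷ x³ = 9. Subtract (9)·D = 9x³ + 45x² − 27x + 27. Remainder: 0.

R(x) = 0, so D(x) is a factor of P(x). yes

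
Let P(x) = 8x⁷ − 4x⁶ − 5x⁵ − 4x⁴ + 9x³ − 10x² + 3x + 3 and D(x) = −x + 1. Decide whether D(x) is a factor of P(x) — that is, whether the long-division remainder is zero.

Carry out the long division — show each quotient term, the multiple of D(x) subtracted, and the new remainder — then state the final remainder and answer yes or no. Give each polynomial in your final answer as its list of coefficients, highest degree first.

R = [0], so D(x) is a factor of P(x). yes

Step 1: lead(8x⁷ − 4x⁶ − 5x⁵ − 4x⁴ + 9x³ − 10x² + 3x + 3) ÷ lead(D) = 8x⁷ ÷ −x = −8x⁶. Subtract (−8x⁶)·D = 8x⁷ − 8x⁶. Remainder: 4x⁶ − 5x⁵ − 4x⁴ + 9x³ − 10x² + 3x + 3.
Step 2: lead(4x⁶ − 5x⁵ − 4x⁴ + 9x³ − 10x² + 3x + 3) ÷ lead(D) = 4x⁶ ÷ −x = −4x⁵. Subtract (−4x⁵)·D = 4x⁶ − 4x⁵. Remainder: −x⁵ − 4x⁴ + 9x³ − 10x² + 3x + 3.
Step 3: lead(−x⁵ − 4x⁴ + 9x³ − 10x² + 3x + 3) ÷ lead(D) = −x⁵ ÷ −x = x⁴. Subtract (x⁴)·D = −x⁵ + x⁴. Remainder: −5x⁴ + 9x³ − 10x² + 3x + 3.
Step 4: lead(−5x⁴ + 9x³ − 10x² + 3x + 3) ÷ lead(D) = −5x⁴ ÷ −x = 5x³. Subtract (5x³)·D = −5x⁴ + 5x³. Remainder: 4x³ − 10x² + 3x + 3.
Step 5: lead(4x³ − 10x² + 3x + 3) ÷ lead(D) = 4x³ ÷ −x = −4x². Subtract (−4x²)·D = 4x³ − 4x². Remainder: −6x² + 3x + 3.
Step 6: lead(−6x² + 3x + 3) ÷ lead(D) = −6x² ÷ −x = 6x. Subtract (6x)·D = −6x² + 6x. Remainder: −3x + 3.
Step 7: lead(−3x + 3) ÷ lead(D) = −3x ÷ −x = 3. Subtract (3)·D = −3x + 3. Remainder: 0.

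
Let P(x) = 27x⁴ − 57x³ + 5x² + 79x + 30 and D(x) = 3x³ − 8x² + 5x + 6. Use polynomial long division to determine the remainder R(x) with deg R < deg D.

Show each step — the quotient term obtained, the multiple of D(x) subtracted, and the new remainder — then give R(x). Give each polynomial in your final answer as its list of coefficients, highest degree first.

Step 1: lead(27x⁴ − 57x³ + 5x² + 79x + 30) ÷ lead(D) = 27x⁴ ÷ 3x³ = 9x. Subtract (9x)·D = 27x⁴ − 72x³ + 45x² + 54x. Remainder: 15x³ − 40x² + 25x + 30.
Step 2: lead(15x³ − 40x² + 25x + 30) ÷ lead(D) = 15x³ ÷ 3x³ = 5. Subtract (5)·D = 15x³ − 40x² + 25x + 30. Remainder: 0.

R = [0]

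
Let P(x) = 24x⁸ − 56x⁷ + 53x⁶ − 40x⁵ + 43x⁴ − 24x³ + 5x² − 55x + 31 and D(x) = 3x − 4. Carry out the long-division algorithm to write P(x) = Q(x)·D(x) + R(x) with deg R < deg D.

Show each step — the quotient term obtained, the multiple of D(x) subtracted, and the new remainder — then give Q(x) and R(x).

Step 1: lead(24x⁸ − 56x⁷ + 53x⁶ − 40x⁵ + 43x⁴ − 24x³ + 5x² − 55x + 31) ÷ lead(D) = 24x⁸ ÷ 3x = 8x⁷. Subtract (8x⁷)·D = 24x⁸ − 32x⁷. Remainder: −24x⁷ + 53x⁶ − 40x⁵ + 43x⁴ − 24x³ + 5x² − 55x + 31.
Step 2: lead(−24x⁷ + 53x⁶ − 40x⁵ + 43x⁴ − 24x³ + 5x² − 55x + 31) ÷ lead(D) = −24x⁷ ÷ 3x = −8x⁶. Subtract (−8x⁶)·D = −24x⁷ + 32x⁶. Remainder: 21x⁶ − 40x⁵ + 43x⁴ − 24x³ + 5x² − 55x + 31.
Step 3: lead(21x⁶ − 40x⁵ + 43x⁴ − 24x³ + 5x² − 55x + 31) ÷ lead(D) = 21x⁶ ÷ 3x = 7x⁵. Subtract (7x⁵)·D = 21x⁶ − 28x⁵. Remainder: −12x⁵ + 43x⁴ − 24x³ + 5x² − 55x + 31.
Step 4: lead(−12x⁵ + 43x⁴ − 24x³ + 5x² − 55x + 31) ÷ lead(D) = −12x⁵ ÷ 3x = −4x⁴. Subtract (−4x⁴)·D = −12x⁵ + 16x⁴. Remainder: 27x⁴ − 24x³ + 5x² − 55x + 31.
Step 5: lead(27x⁴ − 24x³ + 5x² − 55x + 31) ÷ lead(D) = 27x⁴ ÷ 3x = 9x³. Subtract (9x³)·D = 27x⁴ − 36x³. Remainder: 12x³ + 5x² − 55x + 31.
Step 6: lead(12x³ + 5x² − 55x + 31) ÷ lead(D) = 12x³ ÷ 3x = 4x². Subtract (4x²)·D = 12x³ − 16x². Remainder: 21x² − 55x + 31.
Step 7: lead(21x² − 55x + 31) ÷ lead(D) = 21x² ÷ 3x = 7x. Subtract (7x)·D = 21x² − 28x. Remainder: −27x + 31.
Step 8: lead(−27x + 31) ÷ lead(D) = −27x ÷ 3x = −9. Subtract (−9)·D = −27x + 36. Remainder: −5.

Q(x) = 8x⁷ − 8x⁶ + 7x⁵ − 4x⁴ + 9x³ + 4x² + 7x − 9; R(x) = −5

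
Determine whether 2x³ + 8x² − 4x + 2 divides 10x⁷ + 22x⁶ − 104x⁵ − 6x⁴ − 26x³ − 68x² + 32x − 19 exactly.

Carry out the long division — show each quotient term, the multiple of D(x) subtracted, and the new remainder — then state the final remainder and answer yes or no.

R(x) = 4x − 3, so D(x) is not a factor of P(x). no

Step 1: lead(10x⁷ + 22x⁶ − 104x⁵ − 6x⁴ − 26x³ − 68x² + 32x − 19) ÷ lead(D) = 10x⁷ ÷ 2x³ = 5x⁴. Subtract (5x⁴)·D = 10x⁷ + 40x⁶ − 20x⁵ + 10x⁴. Remainder: −18x⁶ − 84x⁵ − 16x⁴ − 26x³ − 68x² + 32x − 19.
Step 2: lead(−18x⁶ − 84x⁵ − 16x⁴ − 26x³ − 68x² + 32x − 19) ÷ lead(D) = −18x⁶ ÷ 2x³ = −9x³. Subtract (−9x³)·D = −18x⁶ − 72x⁵ + 36x⁴ − 18x³. Remainder: −12x⁵ − 52x⁴ − 8x³ − 68x² + 32x − 19.
Step 3: lead(−12x⁵ − 52x⁴ − 8x³ − 68x² + 32x − 19) ÷ lead(D) = −12x⁵ ÷ 2x³ = −6x². Subtract (−6x²)·D = −12x⁵ − 48x⁴ + 24x³ − 12x². Remainder: −4x⁴ − 32x³ − 56x² + 32x − 19.
Step 4: lead(−4x⁴ − 32x³ − 56x² + 32x − 19) ÷ lead(D) = −4x⁴ ÷ 2x³ = −2x. Subtract (−2x)·D = −4x⁴ − 16x³ + 8x² − 4x. Remainder: −16x³ − 64x² + 36x − 19.
Step 5: lead(−16x³ − 64x² + 36x − 19) ÷ lead(D) = −16x³ ÷ 2x³ = −8. Subtract (−8)·D = −16x³ − 64x² + 32x − 16. Remainder: 4x − 3.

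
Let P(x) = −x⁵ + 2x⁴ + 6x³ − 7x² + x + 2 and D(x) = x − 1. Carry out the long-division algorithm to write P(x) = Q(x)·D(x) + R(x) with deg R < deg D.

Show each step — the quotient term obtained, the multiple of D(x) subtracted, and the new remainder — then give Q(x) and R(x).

Q(x) = −x⁴ + x³ + 7x² + 1; R(x) = 3

Step 1: lead(−x⁵ + 2x⁴ + 6x³ − 7x² + x + 2) ÷ lead(D) = −x⁵ ÷ x = −x⁴. Subtract (−x⁴)·D = −x⁵ + x⁴. Remainder: x⁴ + 6x³ − 7x² + x + 2.
Step 2: lead(x⁴ + 6x³ − 7x² + x + 2) ÷ lead(D) = x⁴ ÷ x = x³. Subtract (x³)·D = x⁴ − x³. Remainder: 7x³ − 7x² + x + 2.
Step 3: lead(7x³ − 7x² + x + 2) ÷ lead(D) = 7x³ ÷ x = 7x². Subtract (7x²)·D = 7x³ − 7x². Remainder: x + 2.
Step 4: lead(x + 2) ÷ lead(D) = x ÷ x = 1. Subtract (1)·D = x − 1. Remainder: 3.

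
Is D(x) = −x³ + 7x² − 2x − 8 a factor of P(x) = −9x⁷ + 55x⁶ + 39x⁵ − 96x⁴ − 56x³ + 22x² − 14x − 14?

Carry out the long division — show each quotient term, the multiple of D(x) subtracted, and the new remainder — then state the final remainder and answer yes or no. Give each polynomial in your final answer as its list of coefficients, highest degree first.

Step 1: lead(−9x⁷ + 55x⁶ + 39x⁵ − 96x⁴ − 56x³ + 22x² − 14x − 14) ÷ lead(D) = −9x⁷ ÷ −x³ = 9x⁴. Subtract (9x⁴)·D = −9x⁷ + 63x⁶ − 18x⁵ − 72x⁴. Remainder: −8x⁶ + 57x⁵ − 24x⁴ − 56x³ + 22x² − 14x − 14.
Step 2: lead(−8x⁶ + 57x⁵ − 24x⁴ − 56x³ + 22x² − 14x − 14) ÷ lead(D) = −8x⁶ ÷ −x³ = 8x³. Subtract (8x³)·D = −8x⁶ + 56x⁵ − 16x⁴ − 64x³. Remainder: x⁵ − 8x⁴ + 8x³ + 22x² − 14x − 14.
Step 3: lead(x⁵ − 8x⁴ + 8x³ + 22x² − 14x − 14) ÷ lead(D) = x⁵ ÷ −x³ = −x². Subtract (−x²)·D = x⁵ − 7x⁴ + 2x³ + 8x². Remainder: −x⁴ + 6x³ + 14x² − 14x − 14.
Step 4: lead(−x⁴ + 6x³ + 14x² − 14x − 14) ÷ lead(D) = −x⁴ ÷ −x³ = x. Subtract (x)·D = −x⁴ + 7x³ − 2x² − 8x. Remainder: −x³ + 16x² − 6x − 14.
Step 5: lead(−x³ + 16x² − 6x − 14) ÷ lead(D) = −x³ ÷ −x³ = 1. Subtract (1)·D = −x³ + 7x² − 2x − 8. Remainder: 9x² − 4x − 6.

R = [9, -4, -6], so D(x) is not a factor of P(x). no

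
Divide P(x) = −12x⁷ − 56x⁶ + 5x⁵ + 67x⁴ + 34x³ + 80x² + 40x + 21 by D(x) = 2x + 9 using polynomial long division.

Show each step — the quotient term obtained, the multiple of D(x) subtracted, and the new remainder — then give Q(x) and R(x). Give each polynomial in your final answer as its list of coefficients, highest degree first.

Step 1: lead(−12x⁷ − 56x⁶ + 5x⁵ + 67x⁴ + 34x³ + 80x² + 40x + 21) ÷ lead(D) = −12x⁷ ÷ 2x = −6x⁶. Subtract (−6x⁶)·D = −12x⁷ − 54x⁶. Remainder: −2x⁶ + 5x⁵ + 67x⁴ + 34x³ + 80x² + 40x + 21.
Step 2: lead(−2x⁶ + 5x⁵ + 67x⁴ + 34x³ + 80x² + 40x + 21) ÷ lead(D) = −2x⁶ ÷ 2x = −x⁵. Subtract (−x⁵)·D = −2x⁶ − 9x⁵. Remainder: 14x⁵ + 67x⁴ + 34x³ + 80x² + 40x + 21.
Step 3: lead(14x⁵ + 67x⁴ + 34x³ + 80x² + 40x + 21) ÷ lead(D) = 14x⁵ ÷ 2x = 7x⁴. Subtract (7x⁴)·D = 14x⁵ + 63x⁴. Remainder: 4x⁴ + 34x³ + 80x² + 40x + 21.
Step 4: lead(4x⁴ + 34x³ + 80x² + 40x + 21) ÷ lead(D) = 4x⁴ ÷ 2x = 2x³. Subtract (2x³)·D = 4x⁴ + 18x³. Remainder: 16x³ + 80x² + 40x + 21.
Step 5: lead(16x³ + 80x² + 40x + 21) ÷ lead(D) = 16x³ ÷ 2x = 8x². Subtract (8x²)·D = 16x³ + 72x². Remainder: 8x² + 40x + 21.
Step 6: lead(8x² + 40x + 21) ÷ lead(D) = 8x² ÷ 2x = 4x. Subtract (4x)·D = 8x² + 36x. Remainder: 4x + 21.
Step 7: lead(4x + 21) ÷ lead(D) = 4x ÷ 2x = 2. Subtract (2)·D = 4x + 18. Remainder: 3.

Q = [-6, -1, 7, 2, 8, 4, 2]; R = [3]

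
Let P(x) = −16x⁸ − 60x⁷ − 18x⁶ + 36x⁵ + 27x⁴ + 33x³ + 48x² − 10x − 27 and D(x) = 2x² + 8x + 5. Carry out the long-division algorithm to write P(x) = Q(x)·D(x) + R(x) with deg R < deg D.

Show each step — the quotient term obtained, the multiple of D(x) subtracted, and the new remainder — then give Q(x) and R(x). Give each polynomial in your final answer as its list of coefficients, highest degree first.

Q = [-8, 2, 3, 1, 2, 6, -5]; R = [-2]

Step 1: lead(−16x⁸ − 60x⁷ − 18x⁶ + 36x⁵ + 27x⁴ + 33x³ + 48x² − 10x − 27) ÷ lead(D) = −16x⁸ ÷ 2x² = −8x⁶. Subtract (−8x⁶)·D = −16x⁸ − 64x⁷ − 40x⁶. Remainder: 4x⁷ + 22x⁶ + 36x⁵ + 27x⁴ + 33x³ + 48x² − 10x − 27.
Step 2: lead(4x⁷ + 22x⁶ + 36x⁵ + 27x⁴ + 33x³ + 48x² − 10x − 27) ÷ lead(D) = 4x⁷ ÷ 2x² = 2x⁵. Subtract (2x⁵)·D = 4x⁷ + 16x⁶ + 10x⁵. Remainder: 6x⁶ + 26x⁵ + 27x⁴ + 33x³ + 48x² − 10x − 27.
Step 3: lead(6x⁶ + 26x⁵ + 27x⁴ + 33x³ + 48x² − 10x − 27) ÷ lead(D) = 6x⁶ ÷ 2x² = 3x⁴. Subtract (3x⁴)·D = 6x⁶ + 24x⁵ + 15x⁴. Remainder: 2x⁵ + 12x⁴ + 33x³ + 48x² − 10x − 27.
Step 4: lead(2x⁵ + 12x⁴ + 33x³ + 48x² − 10x − 27) ÷ lead(D) = 2x⁵ ÷ 2x² = x³. Subtract (x³)·D = 2x⁵ + 8x⁴ + 5x³. Remainder: 4x⁴ + 28x³ + 48x² − 10x − 27.
Step 5: lead(4x⁴ + 28x³ + 48x² − 10x − 27) ÷ lead(D) = 4x⁴ ÷ 2x² = 2x². Subtract (2x²)·D = 4x⁴ + 16x³ + 10x². Remainder: 12x³ + 38x² − 10x − 27.
Step 6: lead(12x³ + 38x² − 10x − 27) ÷ lead(D) = 12x³ ÷ 2x² = 6x. Subtract (6x)·D = 12x³ + 48x² + 30x. Remainder: −10x² − 40x − 27.
Step 7: lead(−10x² − 40x − 27) ÷ lead(D) = −10x² ÷ 2x² = −5. Subtract (−5)·D = −10x² − 40x − 25. Remainder: −2.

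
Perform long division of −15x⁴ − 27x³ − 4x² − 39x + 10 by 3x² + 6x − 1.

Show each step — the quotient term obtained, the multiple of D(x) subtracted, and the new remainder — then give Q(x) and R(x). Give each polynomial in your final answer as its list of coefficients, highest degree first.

Step 1: lead(−15x⁴ − 27x³ − 4x² − 39x + 10) ÷ lead(D) = −15x⁴ ÷ 3x² = −5x². Subtract (−5x²)·D = −15x⁴ − 30x³ + 5x². Remainder: 3x³ − 9x² − 39x + 10.
Step 2: lead(3x³ − 9x² − 39x + 10) ÷ lead(D) = 3x³ ÷ 3x² = x. Subtract (x)·D = 3x³ + 6x² − x. Remainder: −15x² − 38x + 10.
Step 3: lead(−15x² − 38x + 10) ÷ lead(D) = −15x² ÷ 3x² = −5. Subtract (−5)·D = −15x² − 30x + 5. Remainder: −8x + 5.

Q = [-5, 1, -5]; R = [-8, 5]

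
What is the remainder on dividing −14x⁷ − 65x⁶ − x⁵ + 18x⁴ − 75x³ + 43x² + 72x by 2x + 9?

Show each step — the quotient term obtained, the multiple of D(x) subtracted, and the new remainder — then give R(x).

R(x) = 0

Step 1: lead(−14x⁷ − 65x⁶ − x⁵ + 18x⁴ − 75x³ + 43x² + 72x) ÷ lead(D) = −14x⁷ ÷ 2x = −7x⁶. Subtract (−7x⁶)·D = −14x⁷ − 63x⁶. Remainder: −2x⁶ − x⁵ + 18x⁴ − 75x³ + 43x² + 72x.
Step 2: lead(−2x⁶ − x⁵ + 18x⁴ − 75x³ + 43x² + 72x) ÷ lead(D) = −2x⁶ ÷ 2x = −x⁵. Subtract (−x⁵)·D = −2x⁶ − 9x⁵. Remainder: 8x⁵ + 18x⁴ − 75x³ + 43x² + 72x.
Step 3: lead(8x⁵ + 18x⁴ − 75x³ + 43x² + 72x) ÷ lead(D) = 8x⁵ ÷ 2x = 4x⁴. Subtract (4x⁴)·D = 8x⁵ + 36x⁴. Remainder: −18x⁴ − 75x³ + 43x² + 72x.
Step 4: lead(−18x⁴ − 75x³ + 43x² + 72x) ÷ lead(D) = −18x⁴ ÷ 2x = −9x³. Subtract (−9x³)·D = −18x⁴ − 81x³. Remainder: 6x³ + 43x² + 72x.
Step 5: lead(6x³ + 43x² + 72x) ÷ lead(D) = 6x³ ÷ 2x = 3x². Subtract (3x²)·D = 6x³ + 27x². Remainder: 16x² + 72x.
Step 6: lead(16x² + 72x) ÷ lead(D) = 16x² ÷ 2x = 8x. Subtract (8x)·D = 16x² + 72x. Remainder: 0.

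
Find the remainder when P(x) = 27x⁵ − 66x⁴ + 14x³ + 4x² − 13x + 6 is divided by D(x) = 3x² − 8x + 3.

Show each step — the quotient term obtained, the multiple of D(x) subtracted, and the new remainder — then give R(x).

Step 1: lead(27x⁵ − 66x⁴ + 14x³ + 4x² − 13x + 6) ÷ lead(D) = 27x⁵ ÷ 3x² = 9x³. Subtract (9x³)·D = 27x⁵ − 72x⁴ + 27x³. Remainder: 6x⁴ − 13x³ + 4x² − 13x + 6.
Step 2: lead(6x⁴ − 13x³ + 4x² − 13x + 6) ÷ lead(D) = 6x⁴ ÷ 3x² = 2x². Subtract (2x²)·D = 6x⁴ − 16x³ + 6x². Remainder: 3x³ − 2x² − 13x + 6.
Step 3: lead(3x³ − 2x² − 13x + 6) ÷ lead(D) = 3x³ ÷ 3x² = x. Subtract (x)·D = 3x³ − 8x² + 3x. Remainder: 6x² − 16x + 6.
Step 4: lead(6x² − 16x + 6) ÷ lead(D) = 6x² ÷ 3x² = 2. Subtract (2)·D = 6x² − 16x + 6. Remainder: 0.

R(x) = 0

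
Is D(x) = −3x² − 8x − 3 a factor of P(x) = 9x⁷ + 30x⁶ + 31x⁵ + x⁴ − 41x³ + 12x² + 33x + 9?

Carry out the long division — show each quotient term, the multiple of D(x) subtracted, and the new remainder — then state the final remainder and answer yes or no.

R(x) = 0, so D(x) is a factor of P(x). yes

Step 1: lead(9x⁷ + 30x⁶ + 31x⁵ + x⁴ − 41x³ + 12x² + 33x + 9) ÷ lead(D) = 9x⁷ ÷ −3x² = −3x⁵. Subtract (−3x⁵)·D = 9x⁷ + 24x⁶ + 9x⁵. Remainder: 6x⁶ + 22x⁵ + x⁴ − 41x³ + 12x² + 33x + 9.
Step 2: lead(6x⁶ + 22x⁵ + x⁴ − 41x³ + 12x² + 33x + 9) ÷ lead(D) = 6x⁶ ÷ −3x² = −2x⁴. Subtract (−2x⁴)·D = 6x⁶ + 16x⁵ + 6x⁴. Remainder: 6x⁵ − 5x⁴ − 41x³ + 12x² + 33x + 9.
Step 3: lead(6x⁵ − 5x⁴ − 41x³ + 12x² + 33x + 9) ÷ lead(D) = 6x⁵ ÷ −3x² = −2x³. Subtract (−2x³)·D = 6x⁵ + 16x⁴ + 6x³. Remainder: −21x⁴ − 47x³ + 12x² + 33x + 9.
Step 4: lead(−21x⁴ − 47x³ + 12x² + 33x + 9) ÷ lead(D) = −21x⁴ ÷ −3x² = 7x². Subtract (7x²)·D = −21x⁴ − 56x³ − 21x². Remainder: 9x³ + 33x² + 33x + 9.
Step 5: lead(9x³ + 33x² + 33x + 9) ÷ lead(D) = 9x³ ÷ −3x² = −3x. Subtract (−3x)·D = 9x³ + 24x² + 9x. Remainder: 9x² + 24x + 9.
Step 6: lead(9x² + 24x + 9) ÷ lead(D) = 9x² ÷ −3x² = −3. Subtract (−3)·D = 9x² + 24x + 9. Remainder: 0.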